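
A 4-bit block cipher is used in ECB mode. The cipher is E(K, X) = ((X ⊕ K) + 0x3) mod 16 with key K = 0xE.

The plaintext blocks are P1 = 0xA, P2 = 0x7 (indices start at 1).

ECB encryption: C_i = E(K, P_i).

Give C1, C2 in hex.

C1: E(K, 0xA) = 0x7.
C2: E(K, 0x7) = 0xC.

C1 = 0x7, C2 = 0xC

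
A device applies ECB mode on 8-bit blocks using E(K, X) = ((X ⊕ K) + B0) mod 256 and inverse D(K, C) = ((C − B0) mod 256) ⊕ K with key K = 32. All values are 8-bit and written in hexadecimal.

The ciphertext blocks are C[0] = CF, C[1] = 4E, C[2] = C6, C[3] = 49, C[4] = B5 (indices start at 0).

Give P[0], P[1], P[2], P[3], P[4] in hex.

ECB decryption: P_i = D(K, C_i).
P[0]: D(K, CF) = 2D.
P[1]: D(K, 4E) = AC.
P[2]: D(K, C6) = 24.
P[3]: D(K, 49) = AB.
P[4]: D(K, B5) = 37.

P[0] = 2D, P[1] = AC, P[2] = 24, P[3] = AB, P[4] = 37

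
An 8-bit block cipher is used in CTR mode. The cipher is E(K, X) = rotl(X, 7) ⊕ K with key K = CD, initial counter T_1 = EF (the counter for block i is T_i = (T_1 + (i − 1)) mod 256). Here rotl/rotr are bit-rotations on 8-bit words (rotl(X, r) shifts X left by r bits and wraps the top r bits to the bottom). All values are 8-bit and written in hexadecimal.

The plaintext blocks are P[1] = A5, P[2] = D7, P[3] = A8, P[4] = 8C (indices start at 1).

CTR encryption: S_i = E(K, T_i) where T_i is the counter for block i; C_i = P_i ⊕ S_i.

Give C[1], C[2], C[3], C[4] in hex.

C[1] = 9F, C[2] = 62, C[3] = 9D, C[4] = 38

C[1]: T = EF, S = E(K, T) = 3A; A5 ⊕ 3A = 9F.
C[2]: T = F0, S = E(K, T) = B5; D7 ⊕ B5 = 62.
C[3]: T = F1, S = E(K, T) = 35; A8 ⊕ 35 = 9D.
C[4]: T = F2, S = E(K, T) = B4; 8C ⊕ B4 = 38.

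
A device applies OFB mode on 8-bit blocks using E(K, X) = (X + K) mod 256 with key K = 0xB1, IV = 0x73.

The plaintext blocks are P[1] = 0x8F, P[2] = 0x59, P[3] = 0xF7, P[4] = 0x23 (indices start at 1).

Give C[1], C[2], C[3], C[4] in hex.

C[1] = 0xAB, C[2] = 0x8C, C[3] = 0x71, C[4] = 0x14

OFB encryption: S_i = E(K, S_{i−1}) with S_{0} = IV; C_i = P_i ⊕ S_i.
C[1]: S = E(K, 0x73) = 0x24; 0x8F ⊕ 0x24 = 0xAB.
C[2]: S = E(K, 0x24) = 0xD5; 0x59 ⊕ 0xD5 = 0x8C.
C[3]: S = E(K, 0xD5) = 0x86; 0xF7 ⊕ 0x86 = 0x71.
C[4]: S = E(K, 0x86) = 0x37; 0x23 ⊕ 0x37 = 0x14.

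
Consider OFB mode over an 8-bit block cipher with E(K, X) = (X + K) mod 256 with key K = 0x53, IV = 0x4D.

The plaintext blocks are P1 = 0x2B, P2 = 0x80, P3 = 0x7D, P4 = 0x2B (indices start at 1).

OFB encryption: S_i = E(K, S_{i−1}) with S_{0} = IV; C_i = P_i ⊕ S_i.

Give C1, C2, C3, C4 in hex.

C1: S = E(K, 0x4D) = 0xA0; 0x2B ⊕ 0xA0 = 0x8B.
C2: S = E(K, 0xA0) = 0xF3; 0x80 ⊕ 0xF3 = 0x73.
C3: S = E(K, 0xF3) = 0x46; 0x7D ⊕ 0x46 = 0x3B.
C4: S = E(K, 0x46) = 0x99; 0x2B ⊕ 0x99 = 0xB2.

C1 = 0x8B, C2 = 0x73, C3 = 0x3B, C4 = 0xB2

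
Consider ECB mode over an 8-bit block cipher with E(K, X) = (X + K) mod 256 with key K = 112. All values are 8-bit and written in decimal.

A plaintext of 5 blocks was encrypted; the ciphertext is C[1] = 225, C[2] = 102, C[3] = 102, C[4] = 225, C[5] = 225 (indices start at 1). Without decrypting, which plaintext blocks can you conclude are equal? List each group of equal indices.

ECB encrypts each block independently with the same key, so equal ciphertext blocks imply equal plaintext blocks.
C[1] = C[4] = C[5] = 225, so P[1] = P[4] = P[5].
C[2] = C[3] = 102, so P[2] = P[3].

P[1] = P[4] = P[5]; P[2] = P[3]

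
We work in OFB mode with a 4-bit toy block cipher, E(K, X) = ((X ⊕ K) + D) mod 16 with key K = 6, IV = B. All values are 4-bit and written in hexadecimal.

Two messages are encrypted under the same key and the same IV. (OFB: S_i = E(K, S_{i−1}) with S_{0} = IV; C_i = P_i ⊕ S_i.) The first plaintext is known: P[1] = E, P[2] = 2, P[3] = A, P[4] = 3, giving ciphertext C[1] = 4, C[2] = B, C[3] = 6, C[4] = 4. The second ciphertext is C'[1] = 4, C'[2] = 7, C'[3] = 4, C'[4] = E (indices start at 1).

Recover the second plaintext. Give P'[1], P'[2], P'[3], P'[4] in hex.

In OFB with a reused IV, both messages share the same keystream S_i, so C_i ⊕ C'_i = P_i ⊕ P'_i and thus P'_i = P_i ⊕ C_i ⊕ C'_i.
P'[1]: E ⊕ 4 ⊕ 4 = E.
P'[2]: 2 ⊕ B ⊕ 7 = E.
P'[3]: A ⊕ 6 ⊕ 4 = 8.
P'[4]: 3 ⊕ 4 ⊕ E = 9.

P'[1] = E, P'[2] = E, P'[3] = 8, P'[4] = 9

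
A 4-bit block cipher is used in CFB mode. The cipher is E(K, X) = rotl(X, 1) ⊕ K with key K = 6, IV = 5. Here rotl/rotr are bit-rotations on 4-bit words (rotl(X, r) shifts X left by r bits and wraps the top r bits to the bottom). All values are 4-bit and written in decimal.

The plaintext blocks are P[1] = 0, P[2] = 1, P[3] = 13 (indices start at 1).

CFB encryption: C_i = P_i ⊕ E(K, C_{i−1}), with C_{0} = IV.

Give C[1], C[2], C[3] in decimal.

C[1] = 12, C[2] = 14, C[3] = 6

C[1]: E(K, 5) = 12; 0 ⊕ 12 = 12.
C[2]: E(K, 12) = 15; 1 ⊕ 15 = 14.
C[3]: E(K, 14) = 11; 13 ⊕ 11 = 6.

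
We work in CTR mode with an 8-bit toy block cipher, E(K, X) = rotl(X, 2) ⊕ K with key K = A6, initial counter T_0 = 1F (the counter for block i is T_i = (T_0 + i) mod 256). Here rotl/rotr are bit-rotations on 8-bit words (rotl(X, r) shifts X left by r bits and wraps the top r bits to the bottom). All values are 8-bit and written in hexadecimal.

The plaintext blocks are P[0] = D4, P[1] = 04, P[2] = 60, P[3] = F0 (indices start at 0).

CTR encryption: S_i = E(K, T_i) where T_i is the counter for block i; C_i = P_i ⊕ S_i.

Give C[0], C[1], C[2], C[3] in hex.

C[0] = 0E, C[1] = 22, C[2] = 42, C[3] = DE

C[0]: T = 1F, S = E(K, T) = DA; D4 ⊕ DA = 0E.
C[1]: T = 20, S = E(K, T) = 26; 04 ⊕ 26 = 22.
C[2]: T = 21, S = E(K, T) = 22; 60 ⊕ 22 = 42.
C[3]: T = 22, S = E(K, T) = 2E; F0 ⊕ 2E = DE.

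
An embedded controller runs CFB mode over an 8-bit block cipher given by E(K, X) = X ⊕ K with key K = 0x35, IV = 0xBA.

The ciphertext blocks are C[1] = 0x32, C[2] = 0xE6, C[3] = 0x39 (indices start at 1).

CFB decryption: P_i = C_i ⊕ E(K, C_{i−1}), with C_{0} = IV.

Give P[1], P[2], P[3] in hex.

P[1] = 0xBD, P[2] = 0xE1, P[3] = 0xEA

P[1]: E(K, 0xBA) = 0x8F; 0x32 ⊕ 0x8F = 0xBD.
P[2]: E(K, 0x32) = 0x07; 0xE6 ⊕ 0x07 = 0xE1.
P[3]: E(K, 0xE6) = 0xD3; 0x39 ⊕ 0xD3 = 0xEA.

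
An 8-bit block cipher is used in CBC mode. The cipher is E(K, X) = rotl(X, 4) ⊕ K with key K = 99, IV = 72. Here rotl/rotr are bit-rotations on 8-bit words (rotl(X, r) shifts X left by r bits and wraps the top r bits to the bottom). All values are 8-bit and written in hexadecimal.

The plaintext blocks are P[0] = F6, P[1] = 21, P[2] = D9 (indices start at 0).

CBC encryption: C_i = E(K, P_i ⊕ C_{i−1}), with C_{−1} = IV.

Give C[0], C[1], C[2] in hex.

C[0] = D1, C[1] = 96, C[2] = 6D

C[0]: P[0] ⊕ 72 = 84; E(K, 84) = D1.
C[1]: P[1] ⊕ D1 = F0; E(K, F0) = 96.
C[2]: P[2] ⊕ 96 = 4F; E(K, 4F) = 6D.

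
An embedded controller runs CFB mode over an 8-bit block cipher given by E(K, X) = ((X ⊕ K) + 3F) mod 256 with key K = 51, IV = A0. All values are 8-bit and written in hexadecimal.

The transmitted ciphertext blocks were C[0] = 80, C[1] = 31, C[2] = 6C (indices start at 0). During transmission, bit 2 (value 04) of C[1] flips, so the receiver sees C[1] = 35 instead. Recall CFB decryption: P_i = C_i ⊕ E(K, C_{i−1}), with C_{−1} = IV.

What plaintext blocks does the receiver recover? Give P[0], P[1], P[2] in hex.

Only C[1] changed, to 35. In CFB, a change in C_i flips the same bit in P_i and garbles P_{i+1}. Decrypting the received ciphertext:
P[0]: E(K, A0) = 30; 80 ⊕ 30 = B0.
P[1]: E(K, 80) = 10; 35 ⊕ 10 = 25.
P[2]: E(K, 35) = A3; 6C ⊕ A3 = CF.
Blocks that differ from the original plaintext: P[1], P[2].

P[0] = B0, P[1] = 25, P[2] = CF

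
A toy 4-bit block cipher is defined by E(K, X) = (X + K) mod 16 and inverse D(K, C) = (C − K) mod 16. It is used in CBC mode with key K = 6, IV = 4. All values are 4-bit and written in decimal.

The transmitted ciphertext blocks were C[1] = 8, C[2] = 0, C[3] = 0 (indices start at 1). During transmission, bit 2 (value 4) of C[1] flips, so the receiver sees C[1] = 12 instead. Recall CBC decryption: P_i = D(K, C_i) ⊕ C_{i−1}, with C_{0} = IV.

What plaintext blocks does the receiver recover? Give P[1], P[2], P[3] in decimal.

P[1] = 2, P[2] = 6, P[3] = 10

Only C[1] changed, to 12. In CBC, a change in C_i garbles P_i and flips the same bit in P_{i+1}. Decrypting the received ciphertext:
P[1]: D(K, 12) = 6; 6 ⊕ 4 = 2.
P[2]: D(K, 0) = 10; 10 ⊕ 12 = 6.
P[3]: D(K, 0) = 10; 10 ⊕ 0 = 10.
Blocks that differ from the original plaintext: P[1], P[2].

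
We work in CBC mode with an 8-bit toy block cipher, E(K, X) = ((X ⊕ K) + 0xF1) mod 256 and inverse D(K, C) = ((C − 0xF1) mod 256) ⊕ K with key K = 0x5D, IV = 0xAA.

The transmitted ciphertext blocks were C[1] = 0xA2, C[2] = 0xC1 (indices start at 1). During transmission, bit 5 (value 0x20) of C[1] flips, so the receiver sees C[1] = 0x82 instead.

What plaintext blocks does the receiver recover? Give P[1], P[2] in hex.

P[1] = 0x66, P[2] = 0x0F

CBC decryption: P_i = D(K, C_i) ⊕ C_{i−1}, with C_{0} = IV.
Only C[1] changed, to 0x82. In CBC, a change in C_i garbles P_i and flips the same bit in P_{i+1}. Decrypting the received ciphertext:
P[1]: D(K, 0x82) = 0xCC; 0xCC ⊕ 0xAA = 0x66.
P[2]: D(K, 0xC1) = 0x8D; 0x8D ⊕ 0x82 = 0x0F.
Blocks that differ from the original plaintext: P[1], P[2].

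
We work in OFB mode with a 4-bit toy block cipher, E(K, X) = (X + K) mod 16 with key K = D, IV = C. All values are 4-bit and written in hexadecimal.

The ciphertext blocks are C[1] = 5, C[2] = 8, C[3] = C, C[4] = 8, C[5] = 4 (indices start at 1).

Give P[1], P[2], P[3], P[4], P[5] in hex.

OFB decryption: S_i = E(K, S_{i−1}) with S_{0} = IV; P_i = C_i ⊕ S_i.
P[1]: S = E(K, C) = 9; 5 ⊕ 9 = C.
P[2]: S = E(K, 9) = 6; 8 ⊕ 6 = E.
P[3]: S = E(K, 6) = 3; C ⊕ 3 = F.
P[4]: S = E(K, 3) = 0; 8 ⊕ 0 = 8.
P[5]: S = E(K, 0) = D; 4 ⊕ D = 9.

P[1] = C, P[2] = E, P[3] = F, P[4] = 8, P[5] = 9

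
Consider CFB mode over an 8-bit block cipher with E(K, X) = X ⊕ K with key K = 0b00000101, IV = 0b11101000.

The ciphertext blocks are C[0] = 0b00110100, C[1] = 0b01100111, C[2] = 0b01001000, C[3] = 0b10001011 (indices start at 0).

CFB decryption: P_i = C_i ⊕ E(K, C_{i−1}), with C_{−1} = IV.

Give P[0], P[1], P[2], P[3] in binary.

P[0]: E(K, 0b11101000) = 0b11101101; 0b00110100 ⊕ 0b11101101 = 0b11011001.
P[1]: E(K, 0b00110100) = 0b00110001; 0b01100111 ⊕ 0b00110001 = 0b01010110.
P[2]: E(K, 0b01100111) = 0b01100010; 0b01001000 ⊕ 0b01100010 = 0b00101010.
P[3]: E(K, 0b01001000) = 0b01001101; 0b10001011 ⊕ 0b01001101 = 0b11000110.

P[0] = 0b11011001, P[1] = 0b01010110, P[2] = 0b00101010, P[3] = 0b11000110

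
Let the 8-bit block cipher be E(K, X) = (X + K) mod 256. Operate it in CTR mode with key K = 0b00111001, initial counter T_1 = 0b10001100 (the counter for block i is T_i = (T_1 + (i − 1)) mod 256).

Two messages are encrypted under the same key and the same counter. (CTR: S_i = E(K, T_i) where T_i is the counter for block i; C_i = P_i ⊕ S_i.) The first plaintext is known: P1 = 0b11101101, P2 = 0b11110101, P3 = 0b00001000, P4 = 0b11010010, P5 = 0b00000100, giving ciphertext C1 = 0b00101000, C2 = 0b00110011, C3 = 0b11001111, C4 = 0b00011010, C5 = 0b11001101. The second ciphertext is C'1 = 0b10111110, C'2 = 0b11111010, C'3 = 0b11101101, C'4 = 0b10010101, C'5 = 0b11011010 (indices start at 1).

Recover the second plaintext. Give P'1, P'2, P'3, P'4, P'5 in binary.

P'1 = 0b01111011, P'2 = 0b00111100, P'3 = 0b00101010, P'4 = 0b01011101, P'5 = 0b00010011

In CTR with a reused counter, both messages share the same keystream S_i, so C_i ⊕ C'_i = P_i ⊕ P'_i and thus P'_i = P_i ⊕ C_i ⊕ C'_i.
P'1: 0b11101101 ⊕ 0b00101000 ⊕ 0b10111110 = 0b01111011.
P'2: 0b11110101 ⊕ 0b00110011 ⊕ 0b11111010 = 0b00111100.
P'3: 0b00001000 ⊕ 0b11001111 ⊕ 0b11101101 = 0b00101010.
P'4: 0b11010010 ⊕ 0b00011010 ⊕ 0b10010101 = 0b01011101.
P'5: 0b00000100 ⊕ 0b11001101 ⊕ 0b11011010 = 0b00010011.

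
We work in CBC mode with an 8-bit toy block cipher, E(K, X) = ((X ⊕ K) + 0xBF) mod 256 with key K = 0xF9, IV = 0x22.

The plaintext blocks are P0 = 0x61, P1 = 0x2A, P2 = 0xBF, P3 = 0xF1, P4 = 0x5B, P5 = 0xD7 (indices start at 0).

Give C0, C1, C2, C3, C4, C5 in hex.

CBC encryption: C_i = E(K, P_i ⊕ C_{i−1}), with C_{−1} = IV.
C0: P0 ⊕ 0x22 = 0x43; E(K, 0x43) = 0x79.
C1: P1 ⊕ 0x79 = 0x53; E(K, 0x53) = 0x69.
C2: P2 ⊕ 0x69 = 0xD6; E(K, 0xD6) = 0xEE.
C3: P3 ⊕ 0xEE = 0x1F; E(K, 0x1F) = 0xA5.
C4: P4 ⊕ 0xA5 = 0xFE; E(K, 0xFE) = 0xC6.
C5: P5 ⊕ 0xC6 = 0x11; E(K, 0x11) = 0xA7.

C0 = 0x79, C1 = 0x69, C2 = 0xEE, C3 = 0xA5, C4 = 0xC6, C5 = 0xA7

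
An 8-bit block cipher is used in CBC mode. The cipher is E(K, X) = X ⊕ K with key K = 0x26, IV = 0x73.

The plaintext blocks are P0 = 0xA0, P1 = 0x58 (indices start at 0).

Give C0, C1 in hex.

CBC encryption: C_i = E(K, P_i ⊕ C_{i−1}), with C_{−1} = IV.
C0: P0 ⊕ 0x73 = 0xD3; E(K, 0xD3) = 0xF5.
C1: P1 ⊕ 0xF5 = 0xAD; E(K, 0xAD) = 0x8B.

C0 = 0xF5, C1 = 0x8B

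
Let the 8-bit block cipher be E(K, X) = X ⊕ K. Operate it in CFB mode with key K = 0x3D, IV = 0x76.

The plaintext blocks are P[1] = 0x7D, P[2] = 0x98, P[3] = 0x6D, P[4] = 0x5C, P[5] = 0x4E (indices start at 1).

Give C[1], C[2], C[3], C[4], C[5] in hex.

CFB encryption: C_i = P_i ⊕ E(K, C_{i−1}), with C_{0} = IV.
C[1]: E(K, 0x76) = 0x4B; 0x7D ⊕ 0x4B = 0x36.
C[2]: E(K, 0x36) = 0x0B; 0x98 ⊕ 0x0B = 0x93.
C[3]: E(K, 0x93) = 0xAE; 0x6D ⊕ 0xAE = 0xC3.
C[4]: E(K, 0xC3) = 0xFE; 0x5C ⊕ 0xFE = 0xA2.
C[5]: E(K, 0xA2) = 0x9F; 0x4E ⊕ 0x9F = 0xD1.

C[1] = 0x36, C[2] = 0x93, C[3] = 0xC3, C[4] = 0xA2, C[5] = 0xD1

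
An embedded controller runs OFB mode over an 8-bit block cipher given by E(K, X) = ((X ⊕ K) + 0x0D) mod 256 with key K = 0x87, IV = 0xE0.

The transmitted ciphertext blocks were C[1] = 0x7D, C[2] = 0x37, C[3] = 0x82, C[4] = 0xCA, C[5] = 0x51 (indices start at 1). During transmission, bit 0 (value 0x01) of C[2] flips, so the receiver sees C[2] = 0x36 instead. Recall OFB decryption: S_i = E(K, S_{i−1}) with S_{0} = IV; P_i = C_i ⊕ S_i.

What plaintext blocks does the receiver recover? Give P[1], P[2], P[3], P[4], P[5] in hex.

P[1] = 0x09, P[2] = 0x36, P[3] = 0x16, P[4] = 0xEA, P[5] = 0xE5

Only C[2] changed, to 0x36. In OFB, a change in C_i flips the same bit in P_i only; the keystream is unaffected. Decrypting the received ciphertext:
P[1]: S = E(K, 0xE0) = 0x74; 0x7D ⊕ 0x74 = 0x09.
P[2]: S = E(K, 0x74) = 0x00; 0x36 ⊕ 0x00 = 0x36.
P[3]: S = E(K, 0x00) = 0x94; 0x82 ⊕ 0x94 = 0x16.
P[4]: S = E(K, 0x94) = 0x20; 0xCA ⊕ 0x20 = 0xEA.
P[5]: S = E(K, 0x20) = 0xB4; 0x51 ⊕ 0xB4 = 0xE5.
Blocks that differ from the original plaintext: P[2].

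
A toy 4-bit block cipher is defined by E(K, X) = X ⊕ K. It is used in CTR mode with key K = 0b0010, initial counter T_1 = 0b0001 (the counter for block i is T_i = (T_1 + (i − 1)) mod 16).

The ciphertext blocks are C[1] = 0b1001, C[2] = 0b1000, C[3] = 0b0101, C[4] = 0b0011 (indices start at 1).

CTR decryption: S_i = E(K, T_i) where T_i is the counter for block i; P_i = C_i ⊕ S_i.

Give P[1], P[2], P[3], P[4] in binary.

P[1]: T = 0b0001, S = E(K, T) = 0b0011; 0b1001 ⊕ 0b0011 = 0b1010.
P[2]: T = 0b0010, S = E(K, T) = 0b0000; 0b1000 ⊕ 0b0000 = 0b1000.
P[3]: T = 0b0011, S = E(K, T) = 0b0001; 0b0101 ⊕ 0b0001 = 0b0100.
P[4]: T = 0b0100, S = E(K, T) = 0b0110; 0b0011 ⊕ 0b0110 = 0b0101.

P[1] = 0b1010, P[2] = 0b1000, P[3] = 0b0100, P[4] = 0b0101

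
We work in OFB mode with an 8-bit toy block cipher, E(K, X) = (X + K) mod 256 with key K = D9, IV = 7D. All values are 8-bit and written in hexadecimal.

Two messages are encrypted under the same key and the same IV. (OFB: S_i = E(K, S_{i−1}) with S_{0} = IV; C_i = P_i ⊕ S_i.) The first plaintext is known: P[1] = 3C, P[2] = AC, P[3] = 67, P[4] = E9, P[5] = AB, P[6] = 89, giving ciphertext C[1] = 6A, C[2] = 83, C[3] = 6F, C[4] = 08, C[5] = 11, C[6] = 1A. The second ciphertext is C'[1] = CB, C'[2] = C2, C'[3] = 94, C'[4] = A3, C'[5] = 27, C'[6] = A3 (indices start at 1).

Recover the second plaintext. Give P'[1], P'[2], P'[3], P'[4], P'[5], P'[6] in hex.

P'[1] = 9D, P'[2] = ED, P'[3] = 9C, P'[4] = 42, P'[5] = 9D, P'[6] = 30

In OFB with a reused IV, both messages share the same keystream S_i, so C_i ⊕ C'_i = P_i ⊕ P'_i and thus P'_i = P_i ⊕ C_i ⊕ C'_i.
P'[1]: 3C ⊕ 6A ⊕ CB = 9D.
P'[2]: AC ⊕ 83 ⊕ C2 = ED.
P'[3]: 67 ⊕ 6F ⊕ 94 = 9C.
P'[4]: E9 ⊕ 08 ⊕ A3 = 42.
P'[5]: AB ⊕ 11 ⊕ 27 = 9D.
P'[6]: 89 ⊕ 1A ⊕ A3 = 30.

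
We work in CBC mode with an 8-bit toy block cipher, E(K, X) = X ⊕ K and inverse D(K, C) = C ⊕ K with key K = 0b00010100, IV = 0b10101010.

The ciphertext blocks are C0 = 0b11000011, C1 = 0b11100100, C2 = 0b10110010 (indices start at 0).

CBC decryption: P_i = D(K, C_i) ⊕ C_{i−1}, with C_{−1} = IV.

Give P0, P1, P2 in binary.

P0 = 0b01111101, P1 = 0b00110011, P2 = 0b01000010

P0: D(K, 0b11000011) = 0b11010111; 0b11010111 ⊕ 0b10101010 = 0b01111101.
P1: D(K, 0b11100100) = 0b11110000; 0b11110000 ⊕ 0b11000011 = 0b00110011.
P2: D(K, 0b10110010) = 0b10100110; 0b10100110 ⊕ 0b11100100 = 0b01000010.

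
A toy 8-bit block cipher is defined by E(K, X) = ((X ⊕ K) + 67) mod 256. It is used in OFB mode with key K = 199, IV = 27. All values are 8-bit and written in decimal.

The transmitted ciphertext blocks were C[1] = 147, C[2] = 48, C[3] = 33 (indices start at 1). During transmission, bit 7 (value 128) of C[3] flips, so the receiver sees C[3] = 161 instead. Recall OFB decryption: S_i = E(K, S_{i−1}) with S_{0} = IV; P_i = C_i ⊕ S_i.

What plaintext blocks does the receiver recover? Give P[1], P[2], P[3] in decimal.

Only C[3] changed, to 161. In OFB, a change in C_i flips the same bit in P_i only; the keystream is unaffected. Decrypting the received ciphertext:
P[1]: S = E(K, 27) = 31; 147 ⊕ 31 = 140.
P[2]: S = E(K, 31) = 27; 48 ⊕ 27 = 43.
P[3]: S = E(K, 27) = 31; 161 ⊕ 31 = 190.
Blocks that differ from the original plaintext: P[3].

P[1] = 140, P[2] = 43, P[3] = 190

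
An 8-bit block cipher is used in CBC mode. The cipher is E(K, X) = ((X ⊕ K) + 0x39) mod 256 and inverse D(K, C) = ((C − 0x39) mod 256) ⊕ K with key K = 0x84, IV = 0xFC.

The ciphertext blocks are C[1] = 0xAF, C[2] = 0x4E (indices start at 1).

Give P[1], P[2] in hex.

P[1] = 0x0E, P[2] = 0x3E

CBC decryption: P_i = D(K, C_i) ⊕ C_{i−1}, with C_{0} = IV.
P[1]: D(K, 0xAF) = 0xF2; 0xF2 ⊕ 0xFC = 0x0E.
P[2]: D(K, 0x4E) = 0x91; 0x91 ⊕ 0xAF = 0x3E.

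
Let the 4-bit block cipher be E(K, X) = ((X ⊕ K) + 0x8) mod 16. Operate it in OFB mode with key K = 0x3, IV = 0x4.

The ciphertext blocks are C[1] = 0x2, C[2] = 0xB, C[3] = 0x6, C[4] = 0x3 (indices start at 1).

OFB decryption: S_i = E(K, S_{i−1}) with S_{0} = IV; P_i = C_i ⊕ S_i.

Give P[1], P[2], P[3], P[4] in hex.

P[1]: S = E(K, 0x4) = 0xF; 0x2 ⊕ 0xF = 0xD.
P[2]: S = E(K, 0xF) = 0x4; 0xB ⊕ 0x4 = 0xF.
P[3]: S = E(K, 0x4) = 0xF; 0x6 ⊕ 0xF = 0x9.
P[4]: S = E(K, 0xF) = 0x4; 0x3 ⊕ 0x4 = 0x7.

P[1] = 0xD, P[2] = 0xF, P[3] = 0x9, P[4] = 0x7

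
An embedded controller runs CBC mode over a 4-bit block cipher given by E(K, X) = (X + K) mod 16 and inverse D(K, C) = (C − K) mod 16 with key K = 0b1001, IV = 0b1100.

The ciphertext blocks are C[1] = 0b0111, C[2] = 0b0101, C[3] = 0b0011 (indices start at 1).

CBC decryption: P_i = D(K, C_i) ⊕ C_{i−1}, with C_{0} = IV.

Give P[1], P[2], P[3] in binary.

P[1]: D(K, 0b0111) = 0b1110; 0b1110 ⊕ 0b1100 = 0b0010.
P[2]: D(K, 0b0101) = 0b1100; 0b1100 ⊕ 0b0111 = 0b1011.
P[3]: D(K, 0b0011) = 0b1010; 0b1010 ⊕ 0b0101 = 0b1111.

P[1] = 0b0010, P[2] = 0b1011, P[3] = 0b1111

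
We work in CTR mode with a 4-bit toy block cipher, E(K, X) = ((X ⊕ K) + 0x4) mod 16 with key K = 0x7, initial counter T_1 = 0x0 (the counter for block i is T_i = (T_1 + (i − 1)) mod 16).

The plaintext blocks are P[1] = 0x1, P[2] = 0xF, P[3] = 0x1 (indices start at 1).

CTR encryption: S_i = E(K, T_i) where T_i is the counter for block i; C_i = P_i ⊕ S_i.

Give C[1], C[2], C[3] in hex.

C[1] = 0xA, C[2] = 0x5, C[3] = 0x8

C[1]: T = 0x0, S = E(K, T) = 0xB; 0x1 ⊕ 0xB = 0xA.
C[2]: T = 0x1, S = E(K, T) = 0xA; 0xF ⊕ 0xA = 0x5.
C[3]: T = 0x2, S = E(K, T) = 0x9; 0x1 ⊕ 0x9 = 0x8.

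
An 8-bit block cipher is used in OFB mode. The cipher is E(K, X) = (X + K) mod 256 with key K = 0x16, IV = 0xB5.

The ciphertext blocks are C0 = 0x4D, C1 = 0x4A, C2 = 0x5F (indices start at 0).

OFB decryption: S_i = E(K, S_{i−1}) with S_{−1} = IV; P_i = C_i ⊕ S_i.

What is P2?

P0: S = E(K, 0xB5) = 0xCB; 0x4D ⊕ 0xCB = 0x86.
P1: S = E(K, 0xCB) = 0xE1; 0x4A ⊕ 0xE1 = 0xAB.
P2: S = E(K, 0xE1) = 0xF7; 0x5F ⊕ 0xF7 = 0xA8.

P2 = 0xA8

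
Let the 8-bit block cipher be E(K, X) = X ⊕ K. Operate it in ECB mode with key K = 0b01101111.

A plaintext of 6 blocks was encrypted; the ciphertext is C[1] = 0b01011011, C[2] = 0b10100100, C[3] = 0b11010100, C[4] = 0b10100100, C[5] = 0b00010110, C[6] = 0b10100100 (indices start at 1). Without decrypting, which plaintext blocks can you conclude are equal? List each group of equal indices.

ECB encrypts each block independently with the same key, so equal ciphertext blocks imply equal plaintext blocks.
C[2] = C[4] = C[6] = 0b10100100, so P[2] = P[4] = P[6].

P[2] = P[4] = P[6]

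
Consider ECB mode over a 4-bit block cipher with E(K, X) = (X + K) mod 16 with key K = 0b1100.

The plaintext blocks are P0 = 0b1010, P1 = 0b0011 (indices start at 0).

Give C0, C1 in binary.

C0 = 0b0110, C1 = 0b1111

ECB encryption: C_i = E(K, P_i).
C0: E(K, 0b1010) = 0b0110.
C1: E(K, 0b0011) = 0b1111.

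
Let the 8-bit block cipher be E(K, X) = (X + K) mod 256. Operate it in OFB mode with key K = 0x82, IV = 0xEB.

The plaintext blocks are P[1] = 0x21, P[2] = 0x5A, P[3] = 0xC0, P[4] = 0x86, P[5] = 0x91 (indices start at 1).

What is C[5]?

C[5] = 0xE4

OFB encryption: S_i = E(K, S_{i−1}) with S_{0} = IV; C_i = P_i ⊕ S_i.
C[1]: S = E(K, 0xEB) = 0x6D; 0x21 ⊕ 0x6D = 0x4C.
C[2]: S = E(K, 0x6D) = 0xEF; 0x5A ⊕ 0xEF = 0xB5.
C[3]: S = E(K, 0xEF) = 0x71; 0xC0 ⊕ 0x71 = 0xB1.
C[4]: S = E(K, 0x71) = 0xF3; 0x86 ⊕ 0xF3 = 0x75.
C[5]: S = E(K, 0xF3) = 0x75; 0x91 ⊕ 0x75 = 0xE4.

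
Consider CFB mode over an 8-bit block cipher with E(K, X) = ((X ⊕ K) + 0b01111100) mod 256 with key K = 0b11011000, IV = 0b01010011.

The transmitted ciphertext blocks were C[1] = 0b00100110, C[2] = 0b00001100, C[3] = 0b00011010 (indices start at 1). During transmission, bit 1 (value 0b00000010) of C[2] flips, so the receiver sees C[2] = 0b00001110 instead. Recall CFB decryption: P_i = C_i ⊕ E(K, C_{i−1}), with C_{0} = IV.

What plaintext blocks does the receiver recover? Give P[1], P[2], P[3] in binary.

Only C[2] changed, to 0b00001110. In CFB, a change in C_i flips the same bit in P_i and garbles P_{i+1}. Decrypting the received ciphertext:
P[1]: E(K, 0b01010011) = 0b00000111; 0b00100110 ⊕ 0b00000111 = 0b00100001.
P[2]: E(K, 0b00100110) = 0b01111010; 0b00001110 ⊕ 0b01111010 = 0b01110100.
P[3]: E(K, 0b00001110) = 0b01010010; 0b00011010 ⊕ 0b01010010 = 0b01001000.
Blocks that differ from the original plaintext: P[2], P[3].

P[1] = 0b00100001, P[2] = 0b01110100, P[3] = 0b01001000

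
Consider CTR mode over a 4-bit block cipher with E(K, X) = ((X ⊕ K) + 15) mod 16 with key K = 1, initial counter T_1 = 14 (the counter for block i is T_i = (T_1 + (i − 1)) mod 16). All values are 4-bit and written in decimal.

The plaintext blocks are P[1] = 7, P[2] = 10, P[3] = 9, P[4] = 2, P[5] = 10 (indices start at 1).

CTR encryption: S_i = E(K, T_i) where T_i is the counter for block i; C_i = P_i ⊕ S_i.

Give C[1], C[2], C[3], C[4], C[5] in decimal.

C[1]: T = 14, S = E(K, T) = 14; 7 ⊕ 14 = 9.
C[2]: T = 15, S = E(K, T) = 13; 10 ⊕ 13 = 7.
C[3]: T = 0, S = E(K, T) = 0; 9 ⊕ 0 = 9.
C[4]: T = 1, S = E(K, T) = 15; 2 ⊕ 15 = 13.
C[5]: T = 2, S = E(K, T) = 2; 10 ⊕ 2 = 8.

C[1] = 9, C[2] = 7, C[3] = 9, C[4] = 13, C[5] = 8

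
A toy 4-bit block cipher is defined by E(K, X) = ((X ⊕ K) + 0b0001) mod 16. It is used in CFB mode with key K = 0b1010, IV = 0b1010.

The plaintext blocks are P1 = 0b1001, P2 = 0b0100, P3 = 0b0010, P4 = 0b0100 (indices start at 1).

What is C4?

CFB encryption: C_i = P_i ⊕ E(K, C_{i−1}), with C_{0} = IV.
C1: E(K, 0b1010) = 0b0001; 0b1001 ⊕ 0b0001 = 0b1000.
C2: E(K, 0b1000) = 0b0011; 0b0100 ⊕ 0b0011 = 0b0111.
C3: E(K, 0b0111) = 0b1110; 0b0010 ⊕ 0b1110 = 0b1100.
C4: E(K, 0b1100) = 0b0111; 0b0100 ⊕ 0b0111 = 0b0011.

C4 = 0b0011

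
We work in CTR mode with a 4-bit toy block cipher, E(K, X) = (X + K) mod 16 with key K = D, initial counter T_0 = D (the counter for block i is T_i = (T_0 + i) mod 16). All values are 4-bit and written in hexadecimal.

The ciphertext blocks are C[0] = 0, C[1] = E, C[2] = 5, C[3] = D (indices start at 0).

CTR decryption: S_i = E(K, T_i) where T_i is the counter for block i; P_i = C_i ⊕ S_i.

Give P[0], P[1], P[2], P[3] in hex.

P[0] = A, P[1] = 5, P[2] = 9, P[3] = 0

P[0]: T = D, S = E(K, T) = A; 0 ⊕ A = A.
P[1]: T = E, S = E(K, T) = B; E ⊕ B = 5.
P[2]: T = F, S = E(K, T) = C; 5 ⊕ C = 9.
P[3]: T = 0, S = E(K, T) = D; D ⊕ D = 0.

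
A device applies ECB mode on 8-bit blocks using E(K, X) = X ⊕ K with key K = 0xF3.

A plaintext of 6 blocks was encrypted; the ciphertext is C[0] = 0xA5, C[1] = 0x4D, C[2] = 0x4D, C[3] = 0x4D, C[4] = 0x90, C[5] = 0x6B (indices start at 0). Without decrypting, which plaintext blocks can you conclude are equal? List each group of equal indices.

P[1] = P[2] = P[3]

ECB encrypts each block independently with the same key, so equal ciphertext blocks imply equal plaintext blocks.
C[1] = C[2] = C[3] = 0x4D, so P[1] = P[2] = P[3].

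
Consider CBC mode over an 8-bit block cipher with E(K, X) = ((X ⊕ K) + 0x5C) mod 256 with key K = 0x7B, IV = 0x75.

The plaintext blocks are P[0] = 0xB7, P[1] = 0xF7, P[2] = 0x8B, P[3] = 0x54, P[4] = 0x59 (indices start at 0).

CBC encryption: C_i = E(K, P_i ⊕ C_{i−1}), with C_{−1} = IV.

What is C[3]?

C[3] = 0xAA

C[0]: P[0] ⊕ 0x75 = 0xC2; E(K, 0xC2) = 0x15.
C[1]: P[1] ⊕ 0x15 = 0xE2; E(K, 0xE2) = 0xF5.
C[2]: P[2] ⊕ 0xF5 = 0x7E; E(K, 0x7E) = 0x61.
C[3]: P[3] ⊕ 0x61 = 0x35; E(K, 0x35) = 0xAA.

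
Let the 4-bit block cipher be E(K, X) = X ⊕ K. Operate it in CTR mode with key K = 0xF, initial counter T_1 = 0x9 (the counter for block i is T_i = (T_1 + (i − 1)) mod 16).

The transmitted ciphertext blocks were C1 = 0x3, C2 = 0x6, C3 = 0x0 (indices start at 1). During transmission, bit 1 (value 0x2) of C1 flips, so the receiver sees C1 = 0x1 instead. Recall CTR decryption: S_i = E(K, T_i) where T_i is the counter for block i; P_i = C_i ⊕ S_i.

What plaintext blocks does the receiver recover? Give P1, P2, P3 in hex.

P1 = 0x7, P2 = 0x3, P3 = 0x4

Only C1 changed, to 0x1. In CTR, a change in C_i flips the same bit in P_i only; the keystream is unaffected. Decrypting the received ciphertext:
P1: T = 0x9, S = E(K, T) = 0x6; 0x1 ⊕ 0x6 = 0x7.
P2: T = 0xA, S = E(K, T) = 0x5; 0x6 ⊕ 0x5 = 0x3.
P3: T = 0xB, S = E(K, T) = 0x4; 0x0 ⊕ 0x4 = 0x4.
Blocks that differ from the original plaintext: P1.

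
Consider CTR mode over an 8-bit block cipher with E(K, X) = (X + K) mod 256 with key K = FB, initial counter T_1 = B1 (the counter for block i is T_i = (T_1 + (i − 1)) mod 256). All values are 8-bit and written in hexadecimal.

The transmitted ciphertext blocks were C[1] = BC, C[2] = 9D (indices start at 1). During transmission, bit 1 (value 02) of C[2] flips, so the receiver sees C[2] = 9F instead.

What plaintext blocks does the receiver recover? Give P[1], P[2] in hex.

P[1] = 10, P[2] = 32

CTR decryption: S_i = E(K, T_i) where T_i is the counter for block i; P_i = C_i ⊕ S_i.
Only C[2] changed, to 9F. In CTR, a change in C_i flips the same bit in P_i only; the keystream is unaffected. Decrypting the received ciphertext:
P[1]: T = B1, S = E(K, T) = AC; BC ⊕ AC = 10.
P[2]: T = B2, S = E(K, T) = AD; 9F ⊕ AD = 32.
Blocks that differ from the original plaintext: P[2].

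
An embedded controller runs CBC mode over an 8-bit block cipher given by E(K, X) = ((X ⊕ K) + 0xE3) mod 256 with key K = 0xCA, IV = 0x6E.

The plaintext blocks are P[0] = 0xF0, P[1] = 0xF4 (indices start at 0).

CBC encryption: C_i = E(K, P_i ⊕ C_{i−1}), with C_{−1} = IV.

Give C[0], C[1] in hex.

C[0] = 0x37, C[1] = 0xEC

C[0]: P[0] ⊕ 0x6E = 0x9E; E(K, 0x9E) = 0x37.
C[1]: P[1] ⊕ 0x37 = 0xC3; E(K, 0xC3) = 0xEC.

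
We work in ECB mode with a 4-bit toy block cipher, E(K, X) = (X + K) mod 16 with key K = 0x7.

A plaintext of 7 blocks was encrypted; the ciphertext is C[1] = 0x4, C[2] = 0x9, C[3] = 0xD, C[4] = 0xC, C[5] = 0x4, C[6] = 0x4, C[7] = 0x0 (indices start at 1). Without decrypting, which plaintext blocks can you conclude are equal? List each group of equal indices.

P[1] = P[5] = P[6]

ECB encrypts each block independently with the same key, so equal ciphertext blocks imply equal plaintext blocks.
C[1] = C[5] = C[6] = 0x4, so P[1] = P[5] = P[6].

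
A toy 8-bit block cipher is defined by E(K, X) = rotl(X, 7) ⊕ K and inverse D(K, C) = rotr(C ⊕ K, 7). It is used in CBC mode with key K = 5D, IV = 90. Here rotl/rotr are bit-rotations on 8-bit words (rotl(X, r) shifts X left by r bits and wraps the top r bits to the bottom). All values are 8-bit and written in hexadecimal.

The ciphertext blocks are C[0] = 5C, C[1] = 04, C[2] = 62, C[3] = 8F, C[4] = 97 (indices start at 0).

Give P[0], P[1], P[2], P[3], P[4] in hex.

CBC decryption: P_i = D(K, C_i) ⊕ C_{i−1}, with C_{−1} = IV.
P[0]: D(K, 5C) = 02; 02 ⊕ 90 = 92.
P[1]: D(K, 04) = B2; B2 ⊕ 5C = EE.
P[2]: D(K, 62) = 7E; 7E ⊕ 04 = 7A.
P[3]: D(K, 8F) = A5; A5 ⊕ 62 = C7.
P[4]: D(K, 97) = 95; 95 ⊕ 8F = 1A.

P[0] = 92, P[1] = EE, P[2] = 7A, P[3] = C7, P[4] = 1A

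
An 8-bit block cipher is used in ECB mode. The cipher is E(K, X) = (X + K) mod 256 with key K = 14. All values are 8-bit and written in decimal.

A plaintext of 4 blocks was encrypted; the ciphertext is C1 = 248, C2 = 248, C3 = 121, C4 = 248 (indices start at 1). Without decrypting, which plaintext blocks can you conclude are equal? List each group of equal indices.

ECB encrypts each block independently with the same key, so equal ciphertext blocks imply equal plaintext blocks.
C1 = C2 = C4 = 248, so P1 = P2 = P4.

P1 = P2 = P4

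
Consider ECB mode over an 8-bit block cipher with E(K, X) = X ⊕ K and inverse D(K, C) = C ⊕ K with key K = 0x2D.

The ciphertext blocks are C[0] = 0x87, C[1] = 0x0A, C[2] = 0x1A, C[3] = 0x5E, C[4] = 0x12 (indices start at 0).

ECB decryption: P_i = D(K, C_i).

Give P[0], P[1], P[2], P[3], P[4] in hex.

P[0]: D(K, 0x87) = 0xAA.
P[1]: D(K, 0x0A) = 0x27.
P[2]: D(K, 0x1A) = 0x37.
P[3]: D(K, 0x5E) = 0x73.
P[4]: D(K, 0x12) = 0x3F.

P[0] = 0xAA, P[1] = 0x27, P[2] = 0x37, P[3] = 0x73, P[4] = 0x3F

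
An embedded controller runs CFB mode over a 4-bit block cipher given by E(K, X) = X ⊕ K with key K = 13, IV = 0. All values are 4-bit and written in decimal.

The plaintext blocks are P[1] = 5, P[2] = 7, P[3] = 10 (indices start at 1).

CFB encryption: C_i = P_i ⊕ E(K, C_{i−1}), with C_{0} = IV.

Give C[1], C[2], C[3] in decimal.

C[1]: E(K, 0) = 13; 5 ⊕ 13 = 8.
C[2]: E(K, 8) = 5; 7 ⊕ 5 = 2.
C[3]: E(K, 2) = 15; 10 ⊕ 15 = 5.

C[1] = 8, C[2] = 2, C[3] = 5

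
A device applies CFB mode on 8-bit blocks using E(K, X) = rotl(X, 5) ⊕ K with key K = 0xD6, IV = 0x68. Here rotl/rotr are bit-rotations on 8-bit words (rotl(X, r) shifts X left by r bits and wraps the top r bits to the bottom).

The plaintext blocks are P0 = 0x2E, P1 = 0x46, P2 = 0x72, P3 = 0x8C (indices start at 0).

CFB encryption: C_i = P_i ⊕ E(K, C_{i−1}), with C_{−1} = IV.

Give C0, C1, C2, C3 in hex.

C0: E(K, 0x68) = 0xDB; 0x2E ⊕ 0xDB = 0xF5.
C1: E(K, 0xF5) = 0x68; 0x46 ⊕ 0x68 = 0x2E.
C2: E(K, 0x2E) = 0x13; 0x72 ⊕ 0x13 = 0x61.
C3: E(K, 0x61) = 0xFA; 0x8C ⊕ 0xFA = 0x76.

C0 = 0xF5, C1 = 0x2E, C2 = 0x61, C3 = 0x76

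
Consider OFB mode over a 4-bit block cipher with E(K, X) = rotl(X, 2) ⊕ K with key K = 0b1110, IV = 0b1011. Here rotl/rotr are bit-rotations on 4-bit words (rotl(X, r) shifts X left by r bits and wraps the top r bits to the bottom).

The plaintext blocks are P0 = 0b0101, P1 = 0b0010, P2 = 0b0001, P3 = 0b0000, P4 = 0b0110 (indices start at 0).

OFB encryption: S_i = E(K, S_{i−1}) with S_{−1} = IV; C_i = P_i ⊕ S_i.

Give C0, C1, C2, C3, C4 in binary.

C0: S = E(K, 0b1011) = 0b0000; 0b0101 ⊕ 0b0000 = 0b0101.
C1: S = E(K, 0b0000) = 0b1110; 0b0010 ⊕ 0b1110 = 0b1100.
C2: S = E(K, 0b1110) = 0b0101; 0b0001 ⊕ 0b0101 = 0b0100.
C3: S = E(K, 0b0101) = 0b1011; 0b0000 ⊕ 0b1011 = 0b1011.
C4: S = E(K, 0b1011) = 0b0000; 0b0110 ⊕ 0b0000 = 0b0110.

C0 = 0b0101, C1 = 0b1100, C2 = 0b0100, C3 = 0b1011, C4 = 0b0110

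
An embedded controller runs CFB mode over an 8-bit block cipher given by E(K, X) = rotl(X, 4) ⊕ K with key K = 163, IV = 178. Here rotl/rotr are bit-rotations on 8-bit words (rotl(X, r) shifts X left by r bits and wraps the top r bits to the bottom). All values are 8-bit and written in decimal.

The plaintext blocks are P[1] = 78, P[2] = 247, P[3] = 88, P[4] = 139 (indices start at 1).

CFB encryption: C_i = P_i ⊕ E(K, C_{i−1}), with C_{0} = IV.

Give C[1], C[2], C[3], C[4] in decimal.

C[1] = 198, C[2] = 56, C[3] = 120, C[4] = 175

C[1]: E(K, 178) = 136; 78 ⊕ 136 = 198.
C[2]: E(K, 198) = 207; 247 ⊕ 207 = 56.
C[3]: E(K, 56) = 32; 88 ⊕ 32 = 120.
C[4]: E(K, 120) = 36; 139 ⊕ 36 = 175.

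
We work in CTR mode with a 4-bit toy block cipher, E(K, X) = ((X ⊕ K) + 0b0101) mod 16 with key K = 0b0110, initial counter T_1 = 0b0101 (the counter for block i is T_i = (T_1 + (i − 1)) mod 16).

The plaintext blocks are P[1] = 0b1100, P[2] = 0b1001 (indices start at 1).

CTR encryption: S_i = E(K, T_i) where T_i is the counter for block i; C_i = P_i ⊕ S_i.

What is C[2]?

C[1]: T = 0b0101, S = E(K, T) = 0b1000; 0b1100 ⊕ 0b1000 = 0b0100.
C[2]: T = 0b0110, S = E(K, T) = 0b0101; 0b1001 ⊕ 0b0101 = 0b1100.

C[2] = 0b1100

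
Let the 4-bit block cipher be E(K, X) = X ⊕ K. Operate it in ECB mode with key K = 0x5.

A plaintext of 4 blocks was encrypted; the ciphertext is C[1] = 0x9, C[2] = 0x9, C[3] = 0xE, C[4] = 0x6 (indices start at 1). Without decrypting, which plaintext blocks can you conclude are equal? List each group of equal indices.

P[1] = P[2]

ECB encrypts each block independently with the same key, so equal ciphertext blocks imply equal plaintext blocks.
C[1] = C[2] = 0x9, so P[1] = P[2].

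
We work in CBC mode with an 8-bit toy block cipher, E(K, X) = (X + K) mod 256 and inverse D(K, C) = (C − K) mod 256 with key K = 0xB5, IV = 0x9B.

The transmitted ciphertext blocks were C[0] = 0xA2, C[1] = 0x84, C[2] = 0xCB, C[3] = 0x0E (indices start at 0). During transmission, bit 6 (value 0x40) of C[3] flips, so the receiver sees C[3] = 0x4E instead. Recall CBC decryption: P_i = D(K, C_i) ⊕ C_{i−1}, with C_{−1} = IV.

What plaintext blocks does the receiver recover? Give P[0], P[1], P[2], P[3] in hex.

P[0] = 0x76, P[1] = 0x6D, P[2] = 0x92, P[3] = 0x52

Only C[3] changed, to 0x4E. In CBC, a change in C_i garbles P_i and flips the same bit in P_{i+1}. Decrypting the received ciphertext:
P[0]: D(K, 0xA2) = 0xED; 0xED ⊕ 0x9B = 0x76.
P[1]: D(K, 0x84) = 0xCF; 0xCF ⊕ 0xA2 = 0x6D.
P[2]: D(K, 0xCB) = 0x16; 0x16 ⊕ 0x84 = 0x92.
P[3]: D(K, 0x4E) = 0x99; 0x99 ⊕ 0xCB = 0x52.
Blocks that differ from the original plaintext: P[3].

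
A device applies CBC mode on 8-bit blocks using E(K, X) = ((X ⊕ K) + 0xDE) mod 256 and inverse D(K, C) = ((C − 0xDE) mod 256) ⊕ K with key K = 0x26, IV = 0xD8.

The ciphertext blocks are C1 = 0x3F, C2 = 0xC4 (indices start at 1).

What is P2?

P2 = 0xFF

CBC decryption: P_i = D(K, C_i) ⊕ C_{i−1}, with C_{0} = IV.
P2: D(K, 0xC4) = 0xC0; 0xC0 ⊕ 0x3F = 0xFF.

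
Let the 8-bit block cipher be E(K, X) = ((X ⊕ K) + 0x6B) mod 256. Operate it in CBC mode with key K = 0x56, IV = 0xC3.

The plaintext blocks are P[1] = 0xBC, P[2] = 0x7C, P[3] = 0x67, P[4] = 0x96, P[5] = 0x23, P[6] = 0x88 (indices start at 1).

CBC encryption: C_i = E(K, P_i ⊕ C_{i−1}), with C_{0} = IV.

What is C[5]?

C[1]: P[1] ⊕ 0xC3 = 0x7F; E(K, 0x7F) = 0x94.
C[2]: P[2] ⊕ 0x94 = 0xE8; E(K, 0xE8) = 0x29.
C[3]: P[3] ⊕ 0x29 = 0x4E; E(K, 0x4E) = 0x83.
C[4]: P[4] ⊕ 0x83 = 0x15; E(K, 0x15) = 0xAE.
C[5]: P[5] ⊕ 0xAE = 0x8D; E(K, 0x8D) = 0x46.

C[5] = 0x46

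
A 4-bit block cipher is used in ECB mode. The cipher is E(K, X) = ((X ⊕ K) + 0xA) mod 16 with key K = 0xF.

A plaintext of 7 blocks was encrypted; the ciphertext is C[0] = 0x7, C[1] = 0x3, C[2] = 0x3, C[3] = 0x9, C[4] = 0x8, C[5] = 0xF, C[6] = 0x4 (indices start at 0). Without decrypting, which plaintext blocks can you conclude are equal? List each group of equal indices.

ECB encrypts each block independently with the same key, so equal ciphertext blocks imply equal plaintext blocks.
C[1] = C[2] = 0x3, so P[1] = P[2].

P[1] = P[2]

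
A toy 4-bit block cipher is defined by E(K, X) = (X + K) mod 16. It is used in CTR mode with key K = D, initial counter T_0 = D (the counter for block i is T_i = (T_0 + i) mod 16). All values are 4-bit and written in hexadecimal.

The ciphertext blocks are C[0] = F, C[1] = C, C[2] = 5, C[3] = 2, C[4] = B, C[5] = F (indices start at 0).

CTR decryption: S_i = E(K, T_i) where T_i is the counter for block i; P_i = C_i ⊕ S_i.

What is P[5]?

P[5] = 0

P[5]: T = 2, S = E(K, T) = F; F ⊕ F = 0.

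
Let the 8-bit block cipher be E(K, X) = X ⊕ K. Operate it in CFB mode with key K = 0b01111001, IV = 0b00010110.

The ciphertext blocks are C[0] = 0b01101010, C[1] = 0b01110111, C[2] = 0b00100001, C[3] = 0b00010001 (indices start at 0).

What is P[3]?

CFB decryption: P_i = C_i ⊕ E(K, C_{i−1}), with C_{−1} = IV.
P[3]: E(K, 0b00100001) = 0b01011000; 0b00010001 ⊕ 0b01011000 = 0b01001001.

P[3] = 0b01001001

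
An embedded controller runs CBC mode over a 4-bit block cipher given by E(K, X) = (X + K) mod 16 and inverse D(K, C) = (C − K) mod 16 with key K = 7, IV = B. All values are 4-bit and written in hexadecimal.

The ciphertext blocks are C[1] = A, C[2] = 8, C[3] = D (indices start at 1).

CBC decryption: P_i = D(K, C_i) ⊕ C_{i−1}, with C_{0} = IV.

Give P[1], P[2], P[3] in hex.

P[1] = 8, P[2] = B, P[3] = E

P[1]: D(K, A) = 3; 3 ⊕ B = 8.
P[2]: D(K, 8) = 1; 1 ⊕ A = B.
P[3]: D(K, D) = 6; 6 ⊕ 8 = E.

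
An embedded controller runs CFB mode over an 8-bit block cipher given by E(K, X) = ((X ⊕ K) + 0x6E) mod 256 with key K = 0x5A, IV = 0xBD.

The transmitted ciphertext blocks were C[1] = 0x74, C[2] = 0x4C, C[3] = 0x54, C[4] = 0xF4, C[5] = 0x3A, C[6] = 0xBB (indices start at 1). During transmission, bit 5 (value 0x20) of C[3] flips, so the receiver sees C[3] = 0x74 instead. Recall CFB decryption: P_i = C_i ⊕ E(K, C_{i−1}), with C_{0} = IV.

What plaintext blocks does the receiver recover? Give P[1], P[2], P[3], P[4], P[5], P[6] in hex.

P[1] = 0x21, P[2] = 0xD0, P[3] = 0xF0, P[4] = 0x68, P[5] = 0x26, P[6] = 0x75

Only C[3] changed, to 0x74. In CFB, a change in C_i flips the same bit in P_i and garbles P_{i+1}. Decrypting the received ciphertext:
P[1]: E(K, 0xBD) = 0x55; 0x74 ⊕ 0x55 = 0x21.
P[2]: E(K, 0x74) = 0x9C; 0x4C ⊕ 0x9C = 0xD0.
P[3]: E(K, 0x4C) = 0x84; 0x74 ⊕ 0x84 = 0xF0.
P[4]: E(K, 0x74) = 0x9C; 0xF4 ⊕ 0x9C = 0x68.
P[5]: E(K, 0xF4) = 0x1C; 0x3A ⊕ 0x1C = 0x26.
P[6]: E(K, 0x3A) = 0xCE; 0xBB ⊕ 0xCE = 0x75.
Blocks that differ from the original plaintext: P[3], P[4].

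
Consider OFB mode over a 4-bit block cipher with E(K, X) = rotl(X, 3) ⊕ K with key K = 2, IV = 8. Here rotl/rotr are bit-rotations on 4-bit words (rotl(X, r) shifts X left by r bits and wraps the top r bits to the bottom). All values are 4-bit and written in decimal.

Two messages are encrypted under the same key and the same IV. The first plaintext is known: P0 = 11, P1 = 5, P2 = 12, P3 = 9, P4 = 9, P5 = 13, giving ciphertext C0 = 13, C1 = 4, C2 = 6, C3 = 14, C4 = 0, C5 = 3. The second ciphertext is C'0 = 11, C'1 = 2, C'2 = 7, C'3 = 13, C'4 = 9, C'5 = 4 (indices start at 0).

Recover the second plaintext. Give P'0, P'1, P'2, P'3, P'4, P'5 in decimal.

P'0 = 13, P'1 = 3, P'2 = 13, P'3 = 10, P'4 = 0, P'5 = 10

In OFB with a reused IV, both messages share the same keystream S_i, so C_i ⊕ C'_i = P_i ⊕ P'_i and thus P'_i = P_i ⊕ C_i ⊕ C'_i.
P'0: 11 ⊕ 13 ⊕ 11 = 13.
P'1: 5 ⊕ 4 ⊕ 2 = 3.
P'2: 12 ⊕ 6 ⊕ 7 = 13.
P'3: 9 ⊕ 14 ⊕ 13 = 10.
P'4: 9 ⊕ 0 ⊕ 9 = 0.
P'5: 13 ⊕ 3 ⊕ 4 = 10.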